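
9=9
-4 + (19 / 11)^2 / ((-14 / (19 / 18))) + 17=389537 / 30492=12.78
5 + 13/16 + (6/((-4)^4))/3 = 745/128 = 5.82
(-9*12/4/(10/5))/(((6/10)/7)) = -315/2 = -157.50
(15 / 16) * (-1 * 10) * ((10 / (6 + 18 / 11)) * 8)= -1375 / 14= -98.21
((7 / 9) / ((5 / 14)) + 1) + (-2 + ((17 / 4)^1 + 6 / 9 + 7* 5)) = 7397 / 180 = 41.09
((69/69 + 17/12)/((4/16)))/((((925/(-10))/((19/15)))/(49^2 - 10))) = -316.50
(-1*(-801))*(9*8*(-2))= -115344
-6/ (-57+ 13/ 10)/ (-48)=-5/ 2228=-0.00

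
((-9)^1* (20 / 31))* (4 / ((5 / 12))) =-1728 / 31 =-55.74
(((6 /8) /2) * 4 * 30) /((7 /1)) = 45 /7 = 6.43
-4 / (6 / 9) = -6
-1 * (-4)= 4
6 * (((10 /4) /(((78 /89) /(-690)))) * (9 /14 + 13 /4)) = -16734225 /364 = -45973.15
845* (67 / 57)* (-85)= -4812275 / 57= -84425.88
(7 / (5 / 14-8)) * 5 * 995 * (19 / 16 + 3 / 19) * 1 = -99703975 / 16264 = -6130.35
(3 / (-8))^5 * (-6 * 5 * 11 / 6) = 13365 / 32768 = 0.41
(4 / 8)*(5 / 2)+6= 29 / 4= 7.25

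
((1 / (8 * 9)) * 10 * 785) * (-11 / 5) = -8635 / 36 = -239.86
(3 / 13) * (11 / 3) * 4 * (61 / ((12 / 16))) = 10736 / 39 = 275.28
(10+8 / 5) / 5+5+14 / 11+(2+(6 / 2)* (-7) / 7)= 2088 / 275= 7.59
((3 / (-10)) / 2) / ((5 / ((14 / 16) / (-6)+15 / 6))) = -113 / 1600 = -0.07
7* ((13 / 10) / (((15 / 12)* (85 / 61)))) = 11102 / 2125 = 5.22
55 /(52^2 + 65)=0.02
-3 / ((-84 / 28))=1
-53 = -53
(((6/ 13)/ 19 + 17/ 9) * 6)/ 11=8506/ 8151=1.04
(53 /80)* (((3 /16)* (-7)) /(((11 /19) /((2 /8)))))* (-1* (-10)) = -21147 /5632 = -3.75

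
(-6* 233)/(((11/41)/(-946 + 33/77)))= 379387842/77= 4927114.83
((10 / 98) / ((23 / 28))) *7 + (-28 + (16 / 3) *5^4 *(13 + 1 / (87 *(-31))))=8058751216 / 186093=43304.97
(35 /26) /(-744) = -35 /19344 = -0.00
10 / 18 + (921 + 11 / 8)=922.93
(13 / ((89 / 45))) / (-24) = -195 / 712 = -0.27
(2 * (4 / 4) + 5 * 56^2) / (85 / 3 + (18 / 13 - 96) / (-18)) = 305799 / 655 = 466.87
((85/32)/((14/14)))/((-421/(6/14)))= -255/94304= -0.00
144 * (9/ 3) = 432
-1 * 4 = -4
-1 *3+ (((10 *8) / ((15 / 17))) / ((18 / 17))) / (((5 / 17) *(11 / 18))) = 78113 / 165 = 473.41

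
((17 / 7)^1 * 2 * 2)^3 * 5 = 1572160 / 343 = 4583.56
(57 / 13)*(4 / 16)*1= 57 / 52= 1.10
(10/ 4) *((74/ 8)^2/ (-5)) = -1369/ 32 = -42.78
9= 9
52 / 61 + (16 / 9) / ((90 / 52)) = 46436 / 24705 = 1.88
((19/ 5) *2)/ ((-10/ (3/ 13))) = -57/ 325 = -0.18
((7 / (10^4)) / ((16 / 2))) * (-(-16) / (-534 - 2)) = -7 / 2680000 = -0.00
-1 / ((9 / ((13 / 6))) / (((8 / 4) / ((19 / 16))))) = -208 / 513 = -0.41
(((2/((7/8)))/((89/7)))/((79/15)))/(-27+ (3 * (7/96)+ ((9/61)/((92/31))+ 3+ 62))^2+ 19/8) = 32250413056/4001567872208977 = 0.00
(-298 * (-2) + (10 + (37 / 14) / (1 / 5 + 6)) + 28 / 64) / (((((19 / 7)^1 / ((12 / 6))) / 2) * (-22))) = -2107031 / 51832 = -40.65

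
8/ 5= 1.60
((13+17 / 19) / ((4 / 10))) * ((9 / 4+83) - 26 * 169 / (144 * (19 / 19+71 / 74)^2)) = 643613729 / 239685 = 2685.25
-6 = -6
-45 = -45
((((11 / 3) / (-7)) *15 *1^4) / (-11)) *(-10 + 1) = -45 / 7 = -6.43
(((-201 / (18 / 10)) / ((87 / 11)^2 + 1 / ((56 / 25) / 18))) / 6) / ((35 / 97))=-1572758 / 2152413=-0.73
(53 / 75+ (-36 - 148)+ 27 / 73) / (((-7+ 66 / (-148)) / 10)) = 148222888 / 603345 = 245.67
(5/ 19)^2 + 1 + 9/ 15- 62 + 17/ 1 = -78212/ 1805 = -43.33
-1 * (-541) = 541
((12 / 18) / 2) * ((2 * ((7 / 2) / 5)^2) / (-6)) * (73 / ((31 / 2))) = -3577 / 13950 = -0.26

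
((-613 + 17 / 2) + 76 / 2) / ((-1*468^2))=1133 / 438048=0.00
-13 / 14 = -0.93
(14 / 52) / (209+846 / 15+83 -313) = 35 / 4602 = 0.01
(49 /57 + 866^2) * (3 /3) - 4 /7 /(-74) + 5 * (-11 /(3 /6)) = 749846.87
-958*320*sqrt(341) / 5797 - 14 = -306560*sqrt(341) / 5797 - 14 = -990.54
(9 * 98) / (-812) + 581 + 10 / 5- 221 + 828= 68957 / 58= 1188.91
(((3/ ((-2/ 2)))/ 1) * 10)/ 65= -6/ 13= -0.46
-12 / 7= -1.71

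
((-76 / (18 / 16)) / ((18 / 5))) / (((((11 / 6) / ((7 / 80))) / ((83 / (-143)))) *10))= 11039 / 212355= 0.05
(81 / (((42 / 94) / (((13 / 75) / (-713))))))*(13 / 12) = -23829 / 499100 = -0.05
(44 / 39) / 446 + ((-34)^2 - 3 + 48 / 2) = 10236391 / 8697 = 1177.00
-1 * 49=-49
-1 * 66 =-66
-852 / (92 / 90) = -19170 / 23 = -833.48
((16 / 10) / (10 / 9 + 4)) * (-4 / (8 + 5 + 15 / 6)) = -288 / 3565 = -0.08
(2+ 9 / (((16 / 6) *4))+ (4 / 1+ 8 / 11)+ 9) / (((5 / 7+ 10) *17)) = 40831 / 448800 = 0.09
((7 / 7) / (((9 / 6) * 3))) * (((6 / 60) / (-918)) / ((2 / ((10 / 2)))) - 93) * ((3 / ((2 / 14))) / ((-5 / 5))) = 2390479 / 5508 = 434.00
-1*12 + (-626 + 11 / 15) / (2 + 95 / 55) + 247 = 41356 / 615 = 67.25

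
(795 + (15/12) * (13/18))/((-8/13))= -744965/576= -1293.34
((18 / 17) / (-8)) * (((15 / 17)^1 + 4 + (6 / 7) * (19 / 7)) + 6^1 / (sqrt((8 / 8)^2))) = -99027 / 56644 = -1.75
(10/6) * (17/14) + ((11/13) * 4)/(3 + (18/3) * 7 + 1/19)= 61312/29211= 2.10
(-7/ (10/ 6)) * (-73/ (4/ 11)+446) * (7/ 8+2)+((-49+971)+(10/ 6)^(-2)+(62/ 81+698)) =-86849387/ 64800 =-1340.27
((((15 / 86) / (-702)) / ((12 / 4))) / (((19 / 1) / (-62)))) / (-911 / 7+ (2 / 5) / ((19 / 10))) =-1085 / 521644266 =-0.00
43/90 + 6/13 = 1099/1170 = 0.94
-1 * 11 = -11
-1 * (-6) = 6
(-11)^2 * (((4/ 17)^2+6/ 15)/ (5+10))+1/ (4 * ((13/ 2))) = 2091743/ 563550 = 3.71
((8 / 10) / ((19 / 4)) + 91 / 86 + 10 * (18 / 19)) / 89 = 87421 / 727130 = 0.12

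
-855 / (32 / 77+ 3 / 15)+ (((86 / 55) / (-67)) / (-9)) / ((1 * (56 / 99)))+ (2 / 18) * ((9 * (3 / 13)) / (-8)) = -26760200443 / 19266520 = -1388.95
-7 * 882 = -6174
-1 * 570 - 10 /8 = -2285 /4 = -571.25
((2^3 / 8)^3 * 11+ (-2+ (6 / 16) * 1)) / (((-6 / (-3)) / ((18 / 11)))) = 675 / 88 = 7.67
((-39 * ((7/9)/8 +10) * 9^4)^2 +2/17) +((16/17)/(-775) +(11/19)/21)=2245828619785819255849/336436800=6675335812805.91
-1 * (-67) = 67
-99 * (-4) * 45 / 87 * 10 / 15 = 136.55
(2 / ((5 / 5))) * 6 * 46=552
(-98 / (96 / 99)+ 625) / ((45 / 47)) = 394001 / 720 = 547.22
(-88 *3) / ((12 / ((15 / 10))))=-33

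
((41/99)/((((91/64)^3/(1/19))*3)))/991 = 10747904/4214129542623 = 0.00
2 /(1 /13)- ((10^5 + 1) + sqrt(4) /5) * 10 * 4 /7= -3999874 /7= -571410.57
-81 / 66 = -27 / 22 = -1.23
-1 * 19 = -19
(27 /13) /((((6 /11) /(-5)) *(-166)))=495 /4316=0.11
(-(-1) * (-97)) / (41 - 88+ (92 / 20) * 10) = 97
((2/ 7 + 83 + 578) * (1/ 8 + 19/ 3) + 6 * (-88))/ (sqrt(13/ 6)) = 209597 * sqrt(78)/ 728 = 2542.73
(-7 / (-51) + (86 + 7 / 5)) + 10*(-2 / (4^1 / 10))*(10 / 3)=-6726 / 85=-79.13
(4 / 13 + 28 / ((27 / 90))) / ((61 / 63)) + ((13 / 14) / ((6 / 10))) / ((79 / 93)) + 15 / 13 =87431237 / 877058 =99.69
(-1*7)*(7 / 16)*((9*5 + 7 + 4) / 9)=-343 / 18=-19.06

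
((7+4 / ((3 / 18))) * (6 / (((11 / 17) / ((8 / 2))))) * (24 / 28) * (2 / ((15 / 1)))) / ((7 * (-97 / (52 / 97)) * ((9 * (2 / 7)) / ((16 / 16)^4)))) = -438464 / 10867395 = -0.04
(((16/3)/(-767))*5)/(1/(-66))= 1760/767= 2.29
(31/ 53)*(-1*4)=-124/ 53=-2.34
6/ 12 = 1/ 2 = 0.50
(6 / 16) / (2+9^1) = 3 / 88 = 0.03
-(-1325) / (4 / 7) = 9275 / 4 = 2318.75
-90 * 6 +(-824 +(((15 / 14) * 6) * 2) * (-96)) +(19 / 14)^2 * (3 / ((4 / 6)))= -1015279 / 392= -2590.00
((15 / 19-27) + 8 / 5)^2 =5466244 / 9025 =605.68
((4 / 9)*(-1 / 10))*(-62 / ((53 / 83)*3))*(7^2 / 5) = 504308 / 35775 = 14.10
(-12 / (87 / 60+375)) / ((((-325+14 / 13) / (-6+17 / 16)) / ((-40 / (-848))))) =-77025 / 3360689614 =-0.00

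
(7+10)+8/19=331/19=17.42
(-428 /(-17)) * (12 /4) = 1284 /17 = 75.53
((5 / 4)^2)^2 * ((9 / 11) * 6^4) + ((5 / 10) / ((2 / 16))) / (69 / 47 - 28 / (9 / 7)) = 355816053 / 137456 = 2588.58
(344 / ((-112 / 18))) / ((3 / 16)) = -2064 / 7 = -294.86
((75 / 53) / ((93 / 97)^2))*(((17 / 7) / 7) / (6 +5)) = 3998825 / 82358661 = 0.05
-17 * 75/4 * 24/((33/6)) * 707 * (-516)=5581623600/11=507420327.27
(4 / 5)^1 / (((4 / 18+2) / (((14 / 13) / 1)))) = 126 / 325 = 0.39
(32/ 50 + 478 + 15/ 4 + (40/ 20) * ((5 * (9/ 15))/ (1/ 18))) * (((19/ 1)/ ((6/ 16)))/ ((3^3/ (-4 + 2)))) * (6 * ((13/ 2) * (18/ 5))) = -116661064/ 375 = -311096.17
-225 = -225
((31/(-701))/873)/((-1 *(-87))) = -31/53241651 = -0.00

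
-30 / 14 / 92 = -15 / 644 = -0.02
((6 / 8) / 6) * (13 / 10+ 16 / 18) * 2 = 197 / 360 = 0.55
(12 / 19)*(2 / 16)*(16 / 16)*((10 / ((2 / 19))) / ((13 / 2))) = 15 / 13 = 1.15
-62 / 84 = -31 / 42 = -0.74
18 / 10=1.80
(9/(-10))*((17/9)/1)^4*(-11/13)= 918731/94770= 9.69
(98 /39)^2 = 9604 /1521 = 6.31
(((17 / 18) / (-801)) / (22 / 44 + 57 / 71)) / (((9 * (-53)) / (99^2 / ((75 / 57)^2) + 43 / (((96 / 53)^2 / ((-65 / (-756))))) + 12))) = 29823252046158917 / 2770189073164800000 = 0.01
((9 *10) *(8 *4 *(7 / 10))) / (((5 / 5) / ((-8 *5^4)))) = -10080000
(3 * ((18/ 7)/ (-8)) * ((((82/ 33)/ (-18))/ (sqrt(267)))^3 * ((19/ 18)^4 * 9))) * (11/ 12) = 8981853641 * sqrt(267)/ 24644624746984704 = 0.00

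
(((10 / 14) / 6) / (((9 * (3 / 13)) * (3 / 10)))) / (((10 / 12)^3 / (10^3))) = 20800 / 63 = 330.16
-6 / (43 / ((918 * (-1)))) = 128.09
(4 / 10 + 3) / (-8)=-17 / 40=-0.42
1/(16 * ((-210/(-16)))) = 0.00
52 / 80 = 13 / 20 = 0.65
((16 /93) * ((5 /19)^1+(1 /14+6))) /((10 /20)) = 26960 /12369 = 2.18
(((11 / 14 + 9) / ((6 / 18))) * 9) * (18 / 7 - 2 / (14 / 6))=22194 / 49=452.94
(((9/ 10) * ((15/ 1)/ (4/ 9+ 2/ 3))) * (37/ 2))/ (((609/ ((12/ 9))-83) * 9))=999/ 14950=0.07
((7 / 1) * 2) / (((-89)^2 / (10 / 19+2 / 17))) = 2912 / 2558483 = 0.00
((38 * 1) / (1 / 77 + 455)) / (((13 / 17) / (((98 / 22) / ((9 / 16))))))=46648 / 53937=0.86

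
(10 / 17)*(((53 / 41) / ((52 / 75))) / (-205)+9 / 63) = 409235 / 5201014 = 0.08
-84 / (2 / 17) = -714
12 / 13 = 0.92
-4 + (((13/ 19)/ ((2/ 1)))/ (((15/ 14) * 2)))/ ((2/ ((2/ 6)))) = -13589/ 3420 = -3.97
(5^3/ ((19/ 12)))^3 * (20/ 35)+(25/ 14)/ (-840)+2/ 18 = 281173.96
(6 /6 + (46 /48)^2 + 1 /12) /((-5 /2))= -1153 /1440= -0.80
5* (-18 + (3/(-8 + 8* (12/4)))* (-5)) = -1515/16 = -94.69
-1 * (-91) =91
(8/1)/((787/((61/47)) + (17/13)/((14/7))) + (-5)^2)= 12688/1002401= 0.01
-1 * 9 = -9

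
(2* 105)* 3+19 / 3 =1909 / 3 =636.33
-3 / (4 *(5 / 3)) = -9 / 20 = -0.45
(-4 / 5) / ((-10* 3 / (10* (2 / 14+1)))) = 32 / 105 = 0.30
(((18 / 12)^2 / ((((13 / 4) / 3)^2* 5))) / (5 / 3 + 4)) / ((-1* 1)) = -972 / 14365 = -0.07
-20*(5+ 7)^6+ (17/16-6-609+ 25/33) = -31532314799/528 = -59720293.18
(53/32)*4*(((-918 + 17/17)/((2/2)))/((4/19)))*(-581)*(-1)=-536506439/32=-16765826.22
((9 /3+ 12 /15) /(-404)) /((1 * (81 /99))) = -209 /18180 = -0.01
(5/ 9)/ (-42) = -5/ 378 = -0.01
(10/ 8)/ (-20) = -1/ 16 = -0.06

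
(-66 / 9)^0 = 1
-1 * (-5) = 5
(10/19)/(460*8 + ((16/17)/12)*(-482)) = 255/1764644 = 0.00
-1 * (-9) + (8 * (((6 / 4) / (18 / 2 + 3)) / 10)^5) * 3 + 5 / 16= 3814400003 / 409600000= 9.31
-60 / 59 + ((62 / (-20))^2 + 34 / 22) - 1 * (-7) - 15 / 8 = 15.26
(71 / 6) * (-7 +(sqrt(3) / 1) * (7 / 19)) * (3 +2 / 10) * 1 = -3976 / 15 +3976 * sqrt(3) / 285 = -240.90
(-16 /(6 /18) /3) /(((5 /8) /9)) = -1152 /5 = -230.40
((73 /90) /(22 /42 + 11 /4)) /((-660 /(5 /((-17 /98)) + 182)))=-0.06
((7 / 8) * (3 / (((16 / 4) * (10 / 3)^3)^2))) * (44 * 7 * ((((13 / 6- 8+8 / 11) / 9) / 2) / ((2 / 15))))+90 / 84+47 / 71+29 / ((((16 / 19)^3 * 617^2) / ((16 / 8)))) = 16035001586775653 / 9687164569600000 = 1.66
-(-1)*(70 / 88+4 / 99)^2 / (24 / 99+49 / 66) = 109561 / 154440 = 0.71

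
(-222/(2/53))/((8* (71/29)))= -170607/568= -300.36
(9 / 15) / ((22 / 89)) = 267 / 110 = 2.43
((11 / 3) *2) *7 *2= 308 / 3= 102.67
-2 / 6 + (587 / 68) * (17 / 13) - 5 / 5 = 1553 / 156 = 9.96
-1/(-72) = 1/72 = 0.01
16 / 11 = 1.45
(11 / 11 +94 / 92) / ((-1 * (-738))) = 31 / 11316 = 0.00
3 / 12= 1 / 4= 0.25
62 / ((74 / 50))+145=6915 / 37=186.89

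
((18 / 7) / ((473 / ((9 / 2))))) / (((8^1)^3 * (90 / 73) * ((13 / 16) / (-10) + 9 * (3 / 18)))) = 657 / 24051104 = 0.00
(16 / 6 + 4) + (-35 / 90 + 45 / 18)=79 / 9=8.78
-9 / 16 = -0.56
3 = 3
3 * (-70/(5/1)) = -42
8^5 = 32768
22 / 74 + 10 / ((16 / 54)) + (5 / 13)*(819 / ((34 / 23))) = 621793 / 2516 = 247.14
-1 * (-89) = 89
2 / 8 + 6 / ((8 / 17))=13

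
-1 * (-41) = 41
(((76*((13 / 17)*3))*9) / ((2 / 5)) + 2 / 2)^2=15397314.36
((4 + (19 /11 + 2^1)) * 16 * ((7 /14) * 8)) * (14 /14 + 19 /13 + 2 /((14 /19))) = 2562240 /1001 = 2559.68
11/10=1.10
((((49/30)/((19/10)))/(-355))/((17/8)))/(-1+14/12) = -784/114665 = -0.01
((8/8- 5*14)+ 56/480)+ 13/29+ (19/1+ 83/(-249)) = -86597/1740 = -49.77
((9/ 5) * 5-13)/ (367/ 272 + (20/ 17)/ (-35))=-7616/ 2505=-3.04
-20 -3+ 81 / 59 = -1276 / 59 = -21.63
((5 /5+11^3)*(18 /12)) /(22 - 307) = -666 /95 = -7.01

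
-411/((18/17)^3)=-673081/1944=-346.24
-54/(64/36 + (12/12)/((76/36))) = -23.98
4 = 4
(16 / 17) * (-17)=-16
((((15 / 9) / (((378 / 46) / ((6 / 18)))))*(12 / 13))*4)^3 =6229504000 / 400478525811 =0.02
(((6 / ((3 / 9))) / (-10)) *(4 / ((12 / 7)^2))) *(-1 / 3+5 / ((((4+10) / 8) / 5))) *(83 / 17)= -170233 / 1020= -166.90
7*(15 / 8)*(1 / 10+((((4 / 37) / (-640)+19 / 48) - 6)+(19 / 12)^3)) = -20.15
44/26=1.69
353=353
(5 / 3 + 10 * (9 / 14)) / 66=0.12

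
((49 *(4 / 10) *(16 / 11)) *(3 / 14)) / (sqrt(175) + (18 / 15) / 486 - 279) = -439320672 / 20018333753 - 7873200 *sqrt(7) / 20018333753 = -0.02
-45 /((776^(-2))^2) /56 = -2039714634240 /7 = -291387804891.43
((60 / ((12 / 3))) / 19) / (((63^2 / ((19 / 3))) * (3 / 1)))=0.00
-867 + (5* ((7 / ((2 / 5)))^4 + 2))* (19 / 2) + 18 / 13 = 1852951299 / 416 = 4454209.85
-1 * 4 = -4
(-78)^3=-474552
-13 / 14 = -0.93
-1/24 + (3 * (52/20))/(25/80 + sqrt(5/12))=-45173/5880 + 4992 * sqrt(15)/1225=8.10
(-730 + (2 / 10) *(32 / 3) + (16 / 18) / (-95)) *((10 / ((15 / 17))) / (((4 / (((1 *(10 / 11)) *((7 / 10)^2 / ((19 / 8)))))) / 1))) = -1036808444 / 2680425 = -386.81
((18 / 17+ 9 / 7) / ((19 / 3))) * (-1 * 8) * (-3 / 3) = 2.96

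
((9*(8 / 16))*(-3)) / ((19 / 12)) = -162 / 19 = -8.53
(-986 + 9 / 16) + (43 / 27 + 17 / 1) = -417677 / 432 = -966.84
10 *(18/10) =18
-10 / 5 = -2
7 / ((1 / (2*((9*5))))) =630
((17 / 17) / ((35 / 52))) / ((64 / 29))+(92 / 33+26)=544441 / 18480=29.46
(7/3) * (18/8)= 21/4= 5.25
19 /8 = 2.38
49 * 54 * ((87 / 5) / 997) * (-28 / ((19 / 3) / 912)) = -928174464 / 4985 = -186193.47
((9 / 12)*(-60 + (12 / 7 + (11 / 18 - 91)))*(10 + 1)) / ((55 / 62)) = -1382.67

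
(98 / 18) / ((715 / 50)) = 490 / 1287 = 0.38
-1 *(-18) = 18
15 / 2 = 7.50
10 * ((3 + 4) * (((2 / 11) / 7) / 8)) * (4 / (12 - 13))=-10 / 11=-0.91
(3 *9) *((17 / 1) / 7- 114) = -3012.43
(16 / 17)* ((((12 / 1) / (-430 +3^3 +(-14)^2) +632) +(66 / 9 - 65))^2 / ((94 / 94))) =310392.65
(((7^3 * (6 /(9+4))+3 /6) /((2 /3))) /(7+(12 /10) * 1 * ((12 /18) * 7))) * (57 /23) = 392255 /8372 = 46.85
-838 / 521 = -1.61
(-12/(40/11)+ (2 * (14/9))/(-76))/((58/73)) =-14381/3420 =-4.20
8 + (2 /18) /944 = 67969 /8496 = 8.00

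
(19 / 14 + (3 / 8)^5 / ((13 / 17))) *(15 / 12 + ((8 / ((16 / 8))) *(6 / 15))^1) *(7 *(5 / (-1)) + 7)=-46463721 / 425984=-109.07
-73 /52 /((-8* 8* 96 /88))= 0.02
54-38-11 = 5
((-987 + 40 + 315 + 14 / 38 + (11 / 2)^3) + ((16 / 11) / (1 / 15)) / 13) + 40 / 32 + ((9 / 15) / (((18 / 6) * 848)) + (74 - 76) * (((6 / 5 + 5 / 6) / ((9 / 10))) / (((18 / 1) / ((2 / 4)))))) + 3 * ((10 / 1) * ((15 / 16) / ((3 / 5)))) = -1163362008889 / 2799379440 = -415.58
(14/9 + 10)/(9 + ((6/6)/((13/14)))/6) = 676/537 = 1.26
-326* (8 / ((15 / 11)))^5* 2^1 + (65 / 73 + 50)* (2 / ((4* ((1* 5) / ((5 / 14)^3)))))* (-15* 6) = -689239126594521857 / 152111925000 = -4531131.45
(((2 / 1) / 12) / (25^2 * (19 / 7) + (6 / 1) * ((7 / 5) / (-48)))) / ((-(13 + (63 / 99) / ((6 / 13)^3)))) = -36960 / 7324852639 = -0.00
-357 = -357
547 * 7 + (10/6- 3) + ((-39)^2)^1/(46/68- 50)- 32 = 485663/129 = 3764.83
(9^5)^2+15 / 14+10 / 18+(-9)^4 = 439335661417 / 126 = 3486790963.63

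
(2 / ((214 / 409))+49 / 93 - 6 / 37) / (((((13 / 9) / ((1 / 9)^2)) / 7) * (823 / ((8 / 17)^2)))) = 690660992 / 10245944286513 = 0.00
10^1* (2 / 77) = 20 / 77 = 0.26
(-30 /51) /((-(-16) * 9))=-5 /1224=-0.00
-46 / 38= -23 / 19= -1.21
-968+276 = -692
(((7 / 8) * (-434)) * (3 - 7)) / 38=1519 / 38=39.97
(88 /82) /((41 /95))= 4180 /1681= 2.49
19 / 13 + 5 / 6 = 179 / 78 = 2.29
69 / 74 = 0.93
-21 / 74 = -0.28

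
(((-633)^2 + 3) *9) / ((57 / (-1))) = -1202076 / 19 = -63267.16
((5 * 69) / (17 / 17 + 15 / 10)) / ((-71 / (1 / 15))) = -46 / 355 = -0.13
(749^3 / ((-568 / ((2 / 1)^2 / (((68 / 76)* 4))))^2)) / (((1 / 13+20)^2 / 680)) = 2744.56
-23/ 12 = -1.92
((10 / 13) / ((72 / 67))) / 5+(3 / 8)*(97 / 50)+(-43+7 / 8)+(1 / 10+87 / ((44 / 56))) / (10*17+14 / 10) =-17915467781 / 441183600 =-40.61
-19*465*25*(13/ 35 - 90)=138576975/ 7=19796710.71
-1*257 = -257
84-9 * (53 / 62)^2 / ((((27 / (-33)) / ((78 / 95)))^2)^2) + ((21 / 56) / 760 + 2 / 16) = 77.46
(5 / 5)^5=1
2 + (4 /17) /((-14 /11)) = 216 /119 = 1.82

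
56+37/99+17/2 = 64.87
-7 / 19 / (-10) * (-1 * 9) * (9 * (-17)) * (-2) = -9639 / 95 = -101.46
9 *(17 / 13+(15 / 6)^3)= 15849 / 104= 152.39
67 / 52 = 1.29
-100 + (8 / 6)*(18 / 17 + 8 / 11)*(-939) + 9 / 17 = -436769 / 187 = -2335.66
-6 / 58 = -3 / 29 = -0.10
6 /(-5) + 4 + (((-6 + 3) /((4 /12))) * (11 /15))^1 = -19 /5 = -3.80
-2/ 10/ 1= -1/ 5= -0.20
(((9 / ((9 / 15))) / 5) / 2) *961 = 2883 / 2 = 1441.50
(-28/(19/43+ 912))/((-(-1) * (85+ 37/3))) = -129/409165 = -0.00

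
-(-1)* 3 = 3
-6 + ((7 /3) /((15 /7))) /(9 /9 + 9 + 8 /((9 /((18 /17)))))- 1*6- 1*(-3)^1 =-8.90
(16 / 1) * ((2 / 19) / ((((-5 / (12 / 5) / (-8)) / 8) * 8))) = 3072 / 475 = 6.47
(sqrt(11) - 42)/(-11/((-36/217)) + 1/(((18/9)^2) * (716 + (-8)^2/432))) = -29236032/46155275 + 696096 * sqrt(11)/46155275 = -0.58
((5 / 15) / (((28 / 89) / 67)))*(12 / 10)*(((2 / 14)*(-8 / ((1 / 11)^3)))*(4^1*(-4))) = 507952192 / 245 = 2073274.25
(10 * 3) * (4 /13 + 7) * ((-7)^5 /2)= -23949975 /13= -1842305.77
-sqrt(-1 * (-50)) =-5 * sqrt(2) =-7.07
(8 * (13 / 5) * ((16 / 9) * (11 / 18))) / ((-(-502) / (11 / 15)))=50336 / 1524825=0.03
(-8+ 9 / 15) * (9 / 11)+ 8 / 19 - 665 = -670.63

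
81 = 81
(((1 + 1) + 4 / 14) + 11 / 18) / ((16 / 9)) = 365 / 224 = 1.63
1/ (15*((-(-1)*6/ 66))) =0.73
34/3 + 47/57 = 231/19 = 12.16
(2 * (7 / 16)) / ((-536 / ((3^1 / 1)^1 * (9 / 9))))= -21 / 4288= -0.00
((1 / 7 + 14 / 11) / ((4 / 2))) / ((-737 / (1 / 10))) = -109 / 1134980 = -0.00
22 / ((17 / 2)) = 44 / 17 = 2.59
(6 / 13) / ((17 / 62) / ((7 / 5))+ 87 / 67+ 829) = 58156 / 104646165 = 0.00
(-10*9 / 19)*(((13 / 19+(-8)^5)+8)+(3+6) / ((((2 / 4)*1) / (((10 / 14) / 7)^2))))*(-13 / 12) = -291415542015 / 1733522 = -168106.05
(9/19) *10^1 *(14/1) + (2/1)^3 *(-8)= 44/19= 2.32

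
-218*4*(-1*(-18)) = -15696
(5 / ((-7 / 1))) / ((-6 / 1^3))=5 / 42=0.12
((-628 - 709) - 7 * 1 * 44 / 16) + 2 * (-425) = -8825 / 4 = -2206.25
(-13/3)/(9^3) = -13/2187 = -0.01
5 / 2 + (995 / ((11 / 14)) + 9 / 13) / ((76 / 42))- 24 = 1844069 / 2717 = 678.72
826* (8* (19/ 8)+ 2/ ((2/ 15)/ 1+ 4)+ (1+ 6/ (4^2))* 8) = 25179.68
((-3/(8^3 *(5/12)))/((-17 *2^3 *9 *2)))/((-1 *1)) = -1/174080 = -0.00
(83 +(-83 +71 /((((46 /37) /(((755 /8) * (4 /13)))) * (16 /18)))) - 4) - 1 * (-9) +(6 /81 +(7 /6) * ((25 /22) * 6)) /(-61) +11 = 326147554805 /173343456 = 1881.51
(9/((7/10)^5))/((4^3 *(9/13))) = 40625/33614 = 1.21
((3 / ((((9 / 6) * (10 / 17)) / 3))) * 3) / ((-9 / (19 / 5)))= -323 / 25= -12.92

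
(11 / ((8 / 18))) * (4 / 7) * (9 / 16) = 891 / 112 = 7.96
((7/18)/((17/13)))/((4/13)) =1183/1224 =0.97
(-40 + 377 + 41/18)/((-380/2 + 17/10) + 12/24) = -30535/16902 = -1.81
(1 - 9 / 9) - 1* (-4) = 4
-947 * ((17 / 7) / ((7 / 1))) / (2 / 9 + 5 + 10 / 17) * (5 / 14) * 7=-12315735 / 87122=-141.36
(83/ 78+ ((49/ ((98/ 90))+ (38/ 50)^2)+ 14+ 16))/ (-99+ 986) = 3736283/ 43241250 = 0.09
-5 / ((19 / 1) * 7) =-5 / 133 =-0.04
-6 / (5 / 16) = -96 / 5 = -19.20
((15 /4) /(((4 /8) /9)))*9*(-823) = -999945 /2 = -499972.50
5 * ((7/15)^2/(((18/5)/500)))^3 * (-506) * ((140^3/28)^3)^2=-32959091221707487760000000000000000000000000/531441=-62018344880631128874136550000000000000.00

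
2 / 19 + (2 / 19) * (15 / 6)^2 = 0.76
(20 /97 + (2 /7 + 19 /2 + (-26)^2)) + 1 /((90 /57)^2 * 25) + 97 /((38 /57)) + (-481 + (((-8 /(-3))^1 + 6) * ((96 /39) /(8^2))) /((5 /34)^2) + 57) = 6461179819 /15277500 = 422.92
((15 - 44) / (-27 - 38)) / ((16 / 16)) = 29 / 65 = 0.45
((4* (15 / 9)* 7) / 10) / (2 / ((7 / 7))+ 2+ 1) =14 / 15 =0.93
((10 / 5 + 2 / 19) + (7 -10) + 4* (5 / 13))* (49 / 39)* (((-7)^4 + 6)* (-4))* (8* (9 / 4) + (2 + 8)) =-700109648 / 3211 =-218034.77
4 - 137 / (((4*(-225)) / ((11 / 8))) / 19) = 57433 / 7200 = 7.98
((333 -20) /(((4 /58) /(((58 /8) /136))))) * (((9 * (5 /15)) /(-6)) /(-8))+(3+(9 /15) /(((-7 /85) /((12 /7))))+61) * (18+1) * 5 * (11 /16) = 2882585457 /852992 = 3379.38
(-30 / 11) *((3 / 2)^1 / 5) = -9 / 11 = -0.82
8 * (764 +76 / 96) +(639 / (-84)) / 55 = 28266061 / 4620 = 6118.20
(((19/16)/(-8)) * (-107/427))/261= 0.00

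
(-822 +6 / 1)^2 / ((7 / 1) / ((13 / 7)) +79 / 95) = 137055360 / 947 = 144725.83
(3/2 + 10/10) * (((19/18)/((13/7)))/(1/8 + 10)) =0.14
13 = 13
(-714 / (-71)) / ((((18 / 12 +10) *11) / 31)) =44268 / 17963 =2.46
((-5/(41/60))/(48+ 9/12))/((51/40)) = -3200/27183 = -0.12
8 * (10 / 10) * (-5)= -40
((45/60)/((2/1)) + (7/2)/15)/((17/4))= 73/510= 0.14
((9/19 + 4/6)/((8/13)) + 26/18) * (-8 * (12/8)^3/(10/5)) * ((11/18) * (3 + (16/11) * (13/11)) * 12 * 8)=-2575781/209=-12324.31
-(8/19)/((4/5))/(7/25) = -250/133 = -1.88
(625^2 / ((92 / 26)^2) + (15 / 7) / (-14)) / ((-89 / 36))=-29112747795 / 2306969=-12619.48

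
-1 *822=-822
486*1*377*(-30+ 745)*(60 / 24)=327509325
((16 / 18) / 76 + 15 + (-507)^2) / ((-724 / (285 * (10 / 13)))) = -549474325 / 7059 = -77840.25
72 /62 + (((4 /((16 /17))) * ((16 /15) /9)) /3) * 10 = 7132 /2511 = 2.84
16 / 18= 8 / 9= 0.89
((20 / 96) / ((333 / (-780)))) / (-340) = 65 / 45288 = 0.00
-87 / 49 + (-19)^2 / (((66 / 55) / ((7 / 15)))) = 122257 / 882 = 138.61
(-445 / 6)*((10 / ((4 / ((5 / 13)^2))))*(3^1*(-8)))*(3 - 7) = -445000 / 169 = -2633.14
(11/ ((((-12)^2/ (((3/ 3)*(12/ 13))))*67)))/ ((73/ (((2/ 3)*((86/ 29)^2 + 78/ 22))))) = 114155/ 962519454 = 0.00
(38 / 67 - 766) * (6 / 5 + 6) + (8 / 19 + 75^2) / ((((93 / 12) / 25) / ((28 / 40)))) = 1418980414 / 197315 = 7191.45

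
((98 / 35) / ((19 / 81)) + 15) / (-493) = -2559 / 46835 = -0.05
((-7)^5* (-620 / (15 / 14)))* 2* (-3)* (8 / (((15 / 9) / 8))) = -11203949568 / 5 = -2240789913.60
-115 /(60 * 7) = -23 /84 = -0.27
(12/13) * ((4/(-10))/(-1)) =24/65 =0.37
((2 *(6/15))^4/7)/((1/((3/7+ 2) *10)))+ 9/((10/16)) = 96904/6125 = 15.82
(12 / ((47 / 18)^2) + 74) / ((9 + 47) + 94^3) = 83677 / 917441880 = 0.00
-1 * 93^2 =-8649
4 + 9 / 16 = 73 / 16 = 4.56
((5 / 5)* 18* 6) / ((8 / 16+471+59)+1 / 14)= 126 / 619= 0.20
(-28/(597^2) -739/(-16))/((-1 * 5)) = -9.24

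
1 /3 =0.33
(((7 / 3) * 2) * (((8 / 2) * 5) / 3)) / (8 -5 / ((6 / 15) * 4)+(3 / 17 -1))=38080 / 4959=7.68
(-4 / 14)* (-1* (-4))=-8 / 7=-1.14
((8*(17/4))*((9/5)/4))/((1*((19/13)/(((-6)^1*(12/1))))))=-71604/95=-753.73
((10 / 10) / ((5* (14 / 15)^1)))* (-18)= -27 / 7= -3.86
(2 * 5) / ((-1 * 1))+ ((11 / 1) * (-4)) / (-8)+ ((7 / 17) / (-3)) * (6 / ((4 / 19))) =-143 / 17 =-8.41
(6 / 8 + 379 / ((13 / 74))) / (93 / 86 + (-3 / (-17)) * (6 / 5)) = 410175065 / 245778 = 1668.88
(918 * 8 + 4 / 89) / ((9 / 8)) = 5228960 / 801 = 6528.04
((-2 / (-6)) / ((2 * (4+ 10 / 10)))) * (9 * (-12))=-3.60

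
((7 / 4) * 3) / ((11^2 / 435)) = 9135 / 484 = 18.87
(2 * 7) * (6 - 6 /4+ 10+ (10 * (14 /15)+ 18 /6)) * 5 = 5635 /3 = 1878.33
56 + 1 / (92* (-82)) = 422463 / 7544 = 56.00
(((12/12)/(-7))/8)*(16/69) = -2/483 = -0.00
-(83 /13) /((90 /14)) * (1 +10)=-10.92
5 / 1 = 5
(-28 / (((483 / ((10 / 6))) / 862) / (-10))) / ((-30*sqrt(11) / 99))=-17240*sqrt(11) / 69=-828.68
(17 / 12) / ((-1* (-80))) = 0.02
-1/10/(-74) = 1/740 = 0.00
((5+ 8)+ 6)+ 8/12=59/3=19.67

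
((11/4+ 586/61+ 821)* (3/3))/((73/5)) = 1016695/17812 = 57.08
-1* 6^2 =-36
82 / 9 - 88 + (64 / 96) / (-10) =-3553 / 45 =-78.96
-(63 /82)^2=-3969 /6724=-0.59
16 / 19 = 0.84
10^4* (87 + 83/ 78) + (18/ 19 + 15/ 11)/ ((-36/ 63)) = 28712288141/ 32604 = 880636.98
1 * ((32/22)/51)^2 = 256/314721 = 0.00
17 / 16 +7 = 129 / 16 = 8.06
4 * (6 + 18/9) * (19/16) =38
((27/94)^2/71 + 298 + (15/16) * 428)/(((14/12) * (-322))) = -329009559/176757553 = -1.86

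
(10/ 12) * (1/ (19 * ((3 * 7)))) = 5/ 2394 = 0.00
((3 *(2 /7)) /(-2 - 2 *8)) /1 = -1 /21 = -0.05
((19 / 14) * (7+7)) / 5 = 19 / 5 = 3.80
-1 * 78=-78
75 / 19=3.95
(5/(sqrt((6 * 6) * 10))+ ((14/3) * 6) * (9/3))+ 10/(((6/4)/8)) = sqrt(10)/12+ 412/3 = 137.60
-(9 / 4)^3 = -729 / 64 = -11.39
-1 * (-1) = 1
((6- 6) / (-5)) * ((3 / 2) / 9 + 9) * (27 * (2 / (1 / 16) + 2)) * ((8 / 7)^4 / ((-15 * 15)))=0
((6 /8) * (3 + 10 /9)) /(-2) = -1.54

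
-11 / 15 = -0.73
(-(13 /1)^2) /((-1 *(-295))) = -169 /295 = -0.57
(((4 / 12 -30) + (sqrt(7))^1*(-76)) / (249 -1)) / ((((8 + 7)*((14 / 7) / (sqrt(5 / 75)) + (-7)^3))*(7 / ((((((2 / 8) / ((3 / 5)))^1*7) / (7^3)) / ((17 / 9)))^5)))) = 1501875*sqrt(15) / 41919045571314083244068864 + 961875*sqrt(105) / 10479761392828520811017216 + 1501875 / 244425921698624392093696 + 961875*sqrt(7) / 61106480424656098023424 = 0.00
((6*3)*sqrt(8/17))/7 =36*sqrt(34)/119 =1.76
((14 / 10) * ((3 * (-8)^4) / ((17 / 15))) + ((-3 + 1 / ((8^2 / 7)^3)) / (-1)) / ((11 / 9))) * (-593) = -441324449899857 / 49020928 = -9002776.32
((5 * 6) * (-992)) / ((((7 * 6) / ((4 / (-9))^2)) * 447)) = -79360 / 253449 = -0.31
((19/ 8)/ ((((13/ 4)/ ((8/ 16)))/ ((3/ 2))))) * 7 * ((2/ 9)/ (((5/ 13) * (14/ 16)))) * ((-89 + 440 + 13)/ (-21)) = -1976/ 45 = -43.91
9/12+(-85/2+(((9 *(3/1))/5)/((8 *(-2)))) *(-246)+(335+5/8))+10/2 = 3819/10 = 381.90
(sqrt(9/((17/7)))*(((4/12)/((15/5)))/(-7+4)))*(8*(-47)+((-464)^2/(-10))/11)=42776*sqrt(119)/2805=166.36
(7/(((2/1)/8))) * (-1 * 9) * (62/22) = -7812/11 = -710.18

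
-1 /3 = -0.33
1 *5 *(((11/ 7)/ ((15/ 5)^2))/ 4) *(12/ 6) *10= 275/ 63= 4.37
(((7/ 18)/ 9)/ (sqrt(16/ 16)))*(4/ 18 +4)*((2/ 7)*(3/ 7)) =38/ 1701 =0.02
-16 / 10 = -8 / 5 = -1.60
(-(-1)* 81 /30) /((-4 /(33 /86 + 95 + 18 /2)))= -242379 /3440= -70.46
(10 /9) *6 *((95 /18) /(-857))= -950 /23139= -0.04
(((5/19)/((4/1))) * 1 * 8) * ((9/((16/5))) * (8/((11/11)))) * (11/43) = 2475/817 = 3.03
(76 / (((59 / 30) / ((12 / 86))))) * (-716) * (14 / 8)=-17141040 / 2537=-6756.42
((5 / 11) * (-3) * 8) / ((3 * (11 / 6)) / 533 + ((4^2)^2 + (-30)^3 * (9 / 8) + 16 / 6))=0.00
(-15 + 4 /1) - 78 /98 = -578 /49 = -11.80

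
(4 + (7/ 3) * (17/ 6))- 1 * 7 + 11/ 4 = 229/ 36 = 6.36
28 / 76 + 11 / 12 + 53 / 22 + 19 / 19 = 11773 / 2508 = 4.69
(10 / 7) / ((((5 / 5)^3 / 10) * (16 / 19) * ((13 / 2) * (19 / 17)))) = 2.34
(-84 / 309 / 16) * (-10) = 35 / 206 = 0.17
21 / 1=21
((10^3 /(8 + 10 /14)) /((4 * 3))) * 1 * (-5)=-8750 /183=-47.81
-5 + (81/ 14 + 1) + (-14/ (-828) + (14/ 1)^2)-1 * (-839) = 1502327/ 1449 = 1036.80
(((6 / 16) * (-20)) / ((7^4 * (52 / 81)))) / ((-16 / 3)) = 3645 / 3995264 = 0.00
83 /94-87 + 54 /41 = -84.80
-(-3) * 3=9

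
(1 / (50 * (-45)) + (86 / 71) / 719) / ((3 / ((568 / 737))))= 569804 / 1788422625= 0.00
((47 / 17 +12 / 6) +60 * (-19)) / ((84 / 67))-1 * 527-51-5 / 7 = -706479 / 476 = -1484.20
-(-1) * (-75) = -75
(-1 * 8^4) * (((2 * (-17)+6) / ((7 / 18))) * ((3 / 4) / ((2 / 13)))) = 1437696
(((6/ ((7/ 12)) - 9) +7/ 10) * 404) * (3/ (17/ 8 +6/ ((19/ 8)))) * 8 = 1014144/ 245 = 4139.36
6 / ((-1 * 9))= -2 / 3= -0.67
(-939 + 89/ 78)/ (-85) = 73153/ 6630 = 11.03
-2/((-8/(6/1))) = 3/2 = 1.50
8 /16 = 1 /2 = 0.50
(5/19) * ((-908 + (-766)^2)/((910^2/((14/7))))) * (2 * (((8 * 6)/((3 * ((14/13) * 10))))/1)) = 2343392/2118025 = 1.11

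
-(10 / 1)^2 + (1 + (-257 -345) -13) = -714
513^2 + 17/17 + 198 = 263368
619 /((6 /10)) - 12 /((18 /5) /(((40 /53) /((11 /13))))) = 1799185 /1749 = 1028.69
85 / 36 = 2.36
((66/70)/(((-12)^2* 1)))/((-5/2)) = -11/4200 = -0.00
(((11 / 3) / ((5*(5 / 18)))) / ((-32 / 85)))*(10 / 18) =-3.90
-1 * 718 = -718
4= 4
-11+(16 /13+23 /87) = -10750 /1131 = -9.50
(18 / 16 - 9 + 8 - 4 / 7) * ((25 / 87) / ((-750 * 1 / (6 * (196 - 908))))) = -445 / 609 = -0.73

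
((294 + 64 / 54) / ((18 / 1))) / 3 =3985 / 729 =5.47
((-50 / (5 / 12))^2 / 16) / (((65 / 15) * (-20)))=-135 / 13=-10.38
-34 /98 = -17 /49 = -0.35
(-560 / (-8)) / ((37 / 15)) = 1050 / 37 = 28.38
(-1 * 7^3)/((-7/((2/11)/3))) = 98/33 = 2.97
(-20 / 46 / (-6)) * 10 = 50 / 69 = 0.72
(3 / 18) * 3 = 1 / 2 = 0.50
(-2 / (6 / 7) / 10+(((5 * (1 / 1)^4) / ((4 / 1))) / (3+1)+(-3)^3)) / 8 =-6461 / 1920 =-3.37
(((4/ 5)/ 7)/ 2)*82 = 4.69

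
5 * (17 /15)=17 /3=5.67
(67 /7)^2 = 4489 /49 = 91.61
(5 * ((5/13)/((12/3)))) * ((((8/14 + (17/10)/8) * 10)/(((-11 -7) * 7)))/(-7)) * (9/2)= 10975/570752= 0.02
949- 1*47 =902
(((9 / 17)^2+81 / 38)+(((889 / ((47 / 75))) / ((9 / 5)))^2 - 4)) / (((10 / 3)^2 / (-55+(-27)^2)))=45701849706690173 / 1212961900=37677893.85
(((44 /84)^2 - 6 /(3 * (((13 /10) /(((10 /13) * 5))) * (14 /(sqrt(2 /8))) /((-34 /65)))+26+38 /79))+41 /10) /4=37785813293 /32927229720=1.15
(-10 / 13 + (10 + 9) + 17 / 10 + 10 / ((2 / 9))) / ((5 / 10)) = 8441 / 65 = 129.86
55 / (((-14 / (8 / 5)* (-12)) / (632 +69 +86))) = 8657 / 21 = 412.24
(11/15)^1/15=11/225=0.05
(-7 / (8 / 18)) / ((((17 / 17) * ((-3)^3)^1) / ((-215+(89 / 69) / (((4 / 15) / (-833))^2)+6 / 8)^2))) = 150163990176991793527 / 1625088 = 92403605329060.21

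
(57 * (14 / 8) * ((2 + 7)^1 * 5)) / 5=3591 / 4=897.75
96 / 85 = 1.13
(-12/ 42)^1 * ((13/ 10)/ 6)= -13/ 210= -0.06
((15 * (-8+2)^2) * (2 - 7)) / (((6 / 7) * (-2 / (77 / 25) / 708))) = 3434508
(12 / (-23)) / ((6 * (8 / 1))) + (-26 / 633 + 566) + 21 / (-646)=565.92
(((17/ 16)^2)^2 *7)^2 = 341812114609/ 4294967296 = 79.58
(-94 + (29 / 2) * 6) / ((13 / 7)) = -49 / 13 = -3.77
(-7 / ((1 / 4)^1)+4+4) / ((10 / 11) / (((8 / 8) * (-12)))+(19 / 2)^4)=-10560 / 4300553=-0.00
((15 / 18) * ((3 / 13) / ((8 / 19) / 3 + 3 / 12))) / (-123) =-190 / 47437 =-0.00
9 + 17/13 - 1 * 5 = 69/13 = 5.31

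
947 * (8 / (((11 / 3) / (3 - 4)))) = -22728 / 11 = -2066.18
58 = 58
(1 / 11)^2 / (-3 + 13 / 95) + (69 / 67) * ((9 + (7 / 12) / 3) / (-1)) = -62658859 / 6615312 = -9.47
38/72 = 19/36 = 0.53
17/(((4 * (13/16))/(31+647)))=46104/13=3546.46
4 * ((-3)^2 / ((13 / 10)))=360 / 13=27.69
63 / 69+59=1378 / 23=59.91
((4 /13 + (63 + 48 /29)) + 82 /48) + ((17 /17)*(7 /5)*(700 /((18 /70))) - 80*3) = 98743963 /27144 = 3637.78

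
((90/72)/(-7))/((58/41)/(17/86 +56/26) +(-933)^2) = -107789/525443540524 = -0.00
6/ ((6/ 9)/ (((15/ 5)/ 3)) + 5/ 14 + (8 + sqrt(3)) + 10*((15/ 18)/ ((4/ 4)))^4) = 1709355312/ 3882993361 - 123451776*sqrt(3)/ 3882993361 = 0.39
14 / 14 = 1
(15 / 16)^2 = 225 / 256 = 0.88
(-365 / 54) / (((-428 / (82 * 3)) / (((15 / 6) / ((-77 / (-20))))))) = 374125 / 148302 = 2.52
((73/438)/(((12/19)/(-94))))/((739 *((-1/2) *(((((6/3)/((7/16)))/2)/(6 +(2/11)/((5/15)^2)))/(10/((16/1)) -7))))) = -1.43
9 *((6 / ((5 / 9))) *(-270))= -26244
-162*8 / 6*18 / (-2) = 1944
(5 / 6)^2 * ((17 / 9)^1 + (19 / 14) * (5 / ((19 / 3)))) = 9325 / 4536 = 2.06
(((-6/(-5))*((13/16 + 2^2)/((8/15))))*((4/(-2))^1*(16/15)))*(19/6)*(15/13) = -4389/52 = -84.40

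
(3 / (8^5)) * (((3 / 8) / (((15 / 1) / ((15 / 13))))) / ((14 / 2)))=0.00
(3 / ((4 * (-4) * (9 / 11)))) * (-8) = 11 / 6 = 1.83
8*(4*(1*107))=3424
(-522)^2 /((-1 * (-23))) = 272484 /23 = 11847.13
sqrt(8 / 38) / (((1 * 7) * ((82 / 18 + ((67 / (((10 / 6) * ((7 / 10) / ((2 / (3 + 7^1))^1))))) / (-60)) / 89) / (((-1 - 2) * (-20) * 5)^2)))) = 7209000000 * sqrt(19) / 24254393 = 1295.57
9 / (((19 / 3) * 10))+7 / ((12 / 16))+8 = 9961 / 570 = 17.48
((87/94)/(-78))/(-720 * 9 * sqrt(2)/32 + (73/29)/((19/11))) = 12831137/60851768305354 + 3565793745 * sqrt(2)/121703536610708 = 0.00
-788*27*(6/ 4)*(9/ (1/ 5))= -1436130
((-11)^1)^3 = -1331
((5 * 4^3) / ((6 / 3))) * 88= 14080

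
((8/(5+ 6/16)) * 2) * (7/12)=224/129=1.74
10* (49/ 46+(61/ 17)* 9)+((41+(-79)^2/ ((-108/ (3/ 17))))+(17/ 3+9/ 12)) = 2609777/ 7038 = 370.81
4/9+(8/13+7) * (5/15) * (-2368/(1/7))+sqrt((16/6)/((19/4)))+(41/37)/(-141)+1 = -8560929916/203463+4 * sqrt(114)/57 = -42075.35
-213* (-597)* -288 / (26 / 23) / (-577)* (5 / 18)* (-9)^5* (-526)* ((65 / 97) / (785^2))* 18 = 13081048444385568 / 1379579881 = 9481907.23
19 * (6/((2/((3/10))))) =171/10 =17.10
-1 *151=-151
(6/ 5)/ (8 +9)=6/ 85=0.07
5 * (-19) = -95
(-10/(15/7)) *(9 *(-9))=378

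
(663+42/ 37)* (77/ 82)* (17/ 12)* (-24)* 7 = -225162399/ 1517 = -148426.10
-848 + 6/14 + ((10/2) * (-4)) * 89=-2627.57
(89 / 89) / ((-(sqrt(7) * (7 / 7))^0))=-1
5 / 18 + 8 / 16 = 0.78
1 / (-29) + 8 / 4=57 / 29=1.97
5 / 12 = 0.42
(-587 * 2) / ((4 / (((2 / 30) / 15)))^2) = -587 / 405000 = -0.00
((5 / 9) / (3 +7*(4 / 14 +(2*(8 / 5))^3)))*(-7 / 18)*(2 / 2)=-4375 / 4746114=-0.00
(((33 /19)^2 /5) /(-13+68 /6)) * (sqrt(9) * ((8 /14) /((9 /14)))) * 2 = -17424 /9025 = -1.93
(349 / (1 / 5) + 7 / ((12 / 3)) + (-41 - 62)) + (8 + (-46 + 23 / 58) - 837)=89221 / 116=769.15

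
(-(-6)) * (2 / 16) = 3 / 4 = 0.75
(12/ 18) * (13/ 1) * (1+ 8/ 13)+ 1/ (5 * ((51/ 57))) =1209/ 85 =14.22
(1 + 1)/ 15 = 2/ 15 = 0.13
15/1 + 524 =539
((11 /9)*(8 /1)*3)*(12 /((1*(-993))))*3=-352 /331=-1.06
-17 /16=-1.06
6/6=1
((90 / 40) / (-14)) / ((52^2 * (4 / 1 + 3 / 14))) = -9 / 638144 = -0.00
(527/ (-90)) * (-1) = 527/ 90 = 5.86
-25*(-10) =250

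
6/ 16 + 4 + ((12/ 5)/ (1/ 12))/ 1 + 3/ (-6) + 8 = 40.68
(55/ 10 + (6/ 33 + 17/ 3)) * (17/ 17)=749/ 66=11.35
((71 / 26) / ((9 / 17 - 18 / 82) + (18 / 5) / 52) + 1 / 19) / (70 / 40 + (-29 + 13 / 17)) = -322022024 / 1175525307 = -0.27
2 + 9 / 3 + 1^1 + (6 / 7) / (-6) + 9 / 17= 760 / 119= 6.39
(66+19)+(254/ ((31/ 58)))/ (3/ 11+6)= 343867/ 2139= 160.76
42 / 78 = 7 / 13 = 0.54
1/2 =0.50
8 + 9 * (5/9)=13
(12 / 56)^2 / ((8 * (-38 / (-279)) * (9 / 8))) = 279 / 7448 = 0.04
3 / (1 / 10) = 30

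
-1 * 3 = -3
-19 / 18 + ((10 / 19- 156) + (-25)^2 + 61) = 181079 / 342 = 529.47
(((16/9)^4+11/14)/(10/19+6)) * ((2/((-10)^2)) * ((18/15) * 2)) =24263/306180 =0.08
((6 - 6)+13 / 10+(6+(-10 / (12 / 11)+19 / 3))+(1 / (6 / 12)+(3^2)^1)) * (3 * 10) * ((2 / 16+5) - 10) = -2262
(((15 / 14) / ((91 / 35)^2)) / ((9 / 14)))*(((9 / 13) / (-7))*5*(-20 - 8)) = 3.41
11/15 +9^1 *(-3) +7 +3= -16.27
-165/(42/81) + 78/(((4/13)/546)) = 1933299/14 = 138092.79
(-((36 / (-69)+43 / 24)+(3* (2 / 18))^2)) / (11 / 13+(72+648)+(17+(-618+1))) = -29731 / 2601576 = -0.01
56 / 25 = 2.24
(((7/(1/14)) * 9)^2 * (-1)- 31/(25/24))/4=-4862211/25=-194488.44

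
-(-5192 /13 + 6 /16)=41497 /104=399.01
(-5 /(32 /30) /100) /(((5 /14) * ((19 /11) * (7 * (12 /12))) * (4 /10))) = -33 /1216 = -0.03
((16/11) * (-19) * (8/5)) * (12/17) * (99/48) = -5472/85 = -64.38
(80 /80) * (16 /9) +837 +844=15145 /9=1682.78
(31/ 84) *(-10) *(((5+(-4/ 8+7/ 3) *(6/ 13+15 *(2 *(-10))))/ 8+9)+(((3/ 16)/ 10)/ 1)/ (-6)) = 7611523/ 34944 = 217.82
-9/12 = -3/4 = -0.75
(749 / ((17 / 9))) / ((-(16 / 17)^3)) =-1948149 / 4096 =-475.62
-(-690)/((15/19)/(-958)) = -837292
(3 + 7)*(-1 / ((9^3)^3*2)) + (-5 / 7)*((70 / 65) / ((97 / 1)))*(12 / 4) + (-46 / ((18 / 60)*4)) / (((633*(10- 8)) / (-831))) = 5182546478220815 / 206162713857438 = 25.14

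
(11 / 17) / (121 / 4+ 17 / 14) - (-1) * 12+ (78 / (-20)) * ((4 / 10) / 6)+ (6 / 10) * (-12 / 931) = 8193831249 / 697179350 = 11.75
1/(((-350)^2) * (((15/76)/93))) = 589/153125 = 0.00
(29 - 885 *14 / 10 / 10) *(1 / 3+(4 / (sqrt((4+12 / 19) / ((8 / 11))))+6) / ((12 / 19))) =-55991 / 60 - 18031 *sqrt(19) / 330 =-1171.35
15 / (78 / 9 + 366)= 45 / 1124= 0.04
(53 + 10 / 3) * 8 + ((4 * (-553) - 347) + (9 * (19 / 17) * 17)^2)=81398 / 3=27132.67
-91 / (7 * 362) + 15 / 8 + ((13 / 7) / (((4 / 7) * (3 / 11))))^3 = 529856675 / 312768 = 1694.09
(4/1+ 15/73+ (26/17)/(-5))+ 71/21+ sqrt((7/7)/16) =3925073/521220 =7.53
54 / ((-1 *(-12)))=4.50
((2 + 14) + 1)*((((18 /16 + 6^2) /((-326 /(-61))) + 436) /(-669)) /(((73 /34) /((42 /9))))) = -2336979715 /95525172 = -24.46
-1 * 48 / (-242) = 24 / 121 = 0.20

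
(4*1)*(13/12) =13/3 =4.33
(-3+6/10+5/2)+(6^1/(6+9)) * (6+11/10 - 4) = 67/50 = 1.34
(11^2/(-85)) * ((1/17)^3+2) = -1189067/417605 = -2.85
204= 204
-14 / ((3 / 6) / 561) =-15708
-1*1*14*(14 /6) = -98 /3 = -32.67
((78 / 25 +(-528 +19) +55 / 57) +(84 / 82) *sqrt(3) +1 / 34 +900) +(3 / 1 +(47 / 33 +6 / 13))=42 *sqrt(3) / 41 +2771340727 / 6928350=401.77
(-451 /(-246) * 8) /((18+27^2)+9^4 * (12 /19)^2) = 15884 /3643353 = 0.00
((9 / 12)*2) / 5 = 3 / 10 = 0.30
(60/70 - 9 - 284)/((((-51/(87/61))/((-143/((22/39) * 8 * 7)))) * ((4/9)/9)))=-2435478435/3252032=-748.91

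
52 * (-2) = -104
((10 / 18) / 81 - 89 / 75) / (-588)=0.00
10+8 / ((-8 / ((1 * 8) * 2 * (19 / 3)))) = -274 / 3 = -91.33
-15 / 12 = -5 / 4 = -1.25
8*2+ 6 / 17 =278 / 17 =16.35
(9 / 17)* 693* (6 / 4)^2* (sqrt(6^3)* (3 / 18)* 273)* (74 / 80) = 566999433* sqrt(6) / 2720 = 510610.04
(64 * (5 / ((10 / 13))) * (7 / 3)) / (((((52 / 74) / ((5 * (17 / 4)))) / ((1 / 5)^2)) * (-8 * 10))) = -4403 / 300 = -14.68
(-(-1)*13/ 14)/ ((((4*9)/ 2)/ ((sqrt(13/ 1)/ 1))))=13*sqrt(13)/ 252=0.19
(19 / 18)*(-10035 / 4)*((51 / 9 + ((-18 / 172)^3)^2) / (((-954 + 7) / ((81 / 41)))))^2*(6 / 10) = -438315376200334675267269822308775 / 1973963297143136215748280697782272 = -0.22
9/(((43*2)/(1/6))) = 3/172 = 0.02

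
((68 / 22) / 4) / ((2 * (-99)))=-17 / 4356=-0.00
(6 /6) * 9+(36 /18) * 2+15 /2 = 41 /2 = 20.50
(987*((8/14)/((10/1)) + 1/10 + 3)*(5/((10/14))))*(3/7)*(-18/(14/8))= -3365388/35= -96153.94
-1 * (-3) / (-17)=-3 / 17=-0.18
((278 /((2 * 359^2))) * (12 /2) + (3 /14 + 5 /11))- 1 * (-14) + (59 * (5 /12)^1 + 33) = 8604995057 /119086044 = 72.26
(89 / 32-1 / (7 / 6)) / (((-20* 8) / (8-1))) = -431 / 5120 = -0.08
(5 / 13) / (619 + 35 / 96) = 480 / 772967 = 0.00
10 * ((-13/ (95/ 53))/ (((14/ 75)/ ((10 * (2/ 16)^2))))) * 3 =-775125/ 4256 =-182.13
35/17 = 2.06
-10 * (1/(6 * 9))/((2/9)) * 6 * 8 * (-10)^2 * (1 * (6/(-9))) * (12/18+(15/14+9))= 1804000/63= 28634.92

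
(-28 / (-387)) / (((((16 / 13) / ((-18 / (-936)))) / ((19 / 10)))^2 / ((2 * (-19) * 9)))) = -48013 / 2201600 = -0.02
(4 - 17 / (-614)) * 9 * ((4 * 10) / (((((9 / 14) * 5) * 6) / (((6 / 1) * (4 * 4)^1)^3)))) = 20420886528 / 307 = 66517545.69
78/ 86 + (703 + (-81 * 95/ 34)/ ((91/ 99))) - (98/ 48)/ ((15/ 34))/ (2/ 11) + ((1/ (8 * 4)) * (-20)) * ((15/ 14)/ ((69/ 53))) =475577172727/ 1101587760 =431.72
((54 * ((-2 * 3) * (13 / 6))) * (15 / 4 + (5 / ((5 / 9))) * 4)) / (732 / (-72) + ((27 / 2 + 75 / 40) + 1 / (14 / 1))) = -4687956 / 887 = -5285.18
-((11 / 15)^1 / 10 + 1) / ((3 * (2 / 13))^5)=-51.25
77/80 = 0.96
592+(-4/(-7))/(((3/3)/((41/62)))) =128546/217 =592.38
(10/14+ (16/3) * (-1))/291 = -1/63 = -0.02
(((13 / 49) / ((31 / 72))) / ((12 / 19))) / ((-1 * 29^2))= -1482 / 1277479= -0.00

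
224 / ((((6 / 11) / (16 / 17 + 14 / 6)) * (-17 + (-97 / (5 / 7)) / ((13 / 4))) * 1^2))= -22.88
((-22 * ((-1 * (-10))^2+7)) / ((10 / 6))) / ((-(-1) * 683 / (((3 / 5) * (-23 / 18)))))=27071 / 17075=1.59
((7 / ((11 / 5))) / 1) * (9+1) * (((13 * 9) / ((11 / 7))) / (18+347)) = 57330 / 8833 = 6.49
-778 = -778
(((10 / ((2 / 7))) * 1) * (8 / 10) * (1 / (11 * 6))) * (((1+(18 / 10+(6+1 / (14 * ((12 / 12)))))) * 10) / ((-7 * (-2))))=207 / 77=2.69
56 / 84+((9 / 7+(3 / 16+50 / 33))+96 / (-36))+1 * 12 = 48005 / 3696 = 12.99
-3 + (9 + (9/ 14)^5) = 3285993/ 537824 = 6.11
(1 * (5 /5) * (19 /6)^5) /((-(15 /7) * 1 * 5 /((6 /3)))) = -17332693 /291600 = -59.44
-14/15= -0.93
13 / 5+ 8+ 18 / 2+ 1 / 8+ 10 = 1189 / 40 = 29.72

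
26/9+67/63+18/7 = 137/21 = 6.52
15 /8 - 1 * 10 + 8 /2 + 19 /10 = -2.22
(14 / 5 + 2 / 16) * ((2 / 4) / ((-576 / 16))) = -13 / 320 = -0.04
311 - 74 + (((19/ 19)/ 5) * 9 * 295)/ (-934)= 220827/ 934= 236.43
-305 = -305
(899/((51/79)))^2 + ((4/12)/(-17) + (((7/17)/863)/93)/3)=134941660879789/69584553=1939247.36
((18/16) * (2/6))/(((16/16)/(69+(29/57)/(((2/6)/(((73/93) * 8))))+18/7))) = 1003819/32984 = 30.43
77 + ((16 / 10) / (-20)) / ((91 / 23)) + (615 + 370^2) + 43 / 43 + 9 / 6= 626054883 / 4550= 137594.48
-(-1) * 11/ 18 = 11/ 18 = 0.61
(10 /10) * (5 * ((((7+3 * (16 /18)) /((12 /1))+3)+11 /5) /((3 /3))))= 1081 /36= 30.03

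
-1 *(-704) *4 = 2816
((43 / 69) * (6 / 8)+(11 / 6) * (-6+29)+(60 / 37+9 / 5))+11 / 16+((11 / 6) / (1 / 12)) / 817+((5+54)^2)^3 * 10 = 70384159406949403739 / 166864080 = 421805336456.77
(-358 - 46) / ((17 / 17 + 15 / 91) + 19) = -36764 / 1835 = -20.03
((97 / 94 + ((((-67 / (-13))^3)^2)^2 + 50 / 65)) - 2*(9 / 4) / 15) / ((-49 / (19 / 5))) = -36535840065343810924484823 / 1341387250926843575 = -27237354.49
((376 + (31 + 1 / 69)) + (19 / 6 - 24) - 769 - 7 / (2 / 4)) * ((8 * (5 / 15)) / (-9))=219044 / 1863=117.58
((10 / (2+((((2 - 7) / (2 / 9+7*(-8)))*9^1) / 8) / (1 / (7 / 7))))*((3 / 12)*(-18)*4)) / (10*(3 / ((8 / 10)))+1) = -1445760 / 649649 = -2.23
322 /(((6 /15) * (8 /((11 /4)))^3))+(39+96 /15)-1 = 12631771 /163840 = 77.10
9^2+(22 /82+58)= 5710 /41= 139.27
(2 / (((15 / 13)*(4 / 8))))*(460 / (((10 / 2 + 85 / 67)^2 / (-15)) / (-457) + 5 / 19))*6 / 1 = 372941379616 / 10480805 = 35583.28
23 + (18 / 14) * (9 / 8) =24.45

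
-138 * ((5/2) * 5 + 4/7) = -1803.86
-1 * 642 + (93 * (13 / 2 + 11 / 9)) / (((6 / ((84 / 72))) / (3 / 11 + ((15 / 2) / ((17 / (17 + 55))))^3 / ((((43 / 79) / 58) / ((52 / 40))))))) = 103734987305903441 / 167317128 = 619990245.74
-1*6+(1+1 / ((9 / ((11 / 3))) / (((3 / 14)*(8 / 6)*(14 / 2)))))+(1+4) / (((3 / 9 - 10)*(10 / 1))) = -6635 / 1566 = -4.24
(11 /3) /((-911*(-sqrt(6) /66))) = 121*sqrt(6) /2733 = 0.11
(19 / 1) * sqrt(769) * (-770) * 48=-702240 * sqrt(769)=-19473711.58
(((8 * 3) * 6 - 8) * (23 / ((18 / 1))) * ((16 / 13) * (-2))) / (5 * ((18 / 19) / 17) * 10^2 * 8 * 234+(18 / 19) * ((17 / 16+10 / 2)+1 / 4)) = -129324032 / 15771536001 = -0.01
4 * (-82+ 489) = 1628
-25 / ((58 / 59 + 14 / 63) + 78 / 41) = -544275 / 67658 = -8.04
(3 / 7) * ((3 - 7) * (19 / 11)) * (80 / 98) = -9120 / 3773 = -2.42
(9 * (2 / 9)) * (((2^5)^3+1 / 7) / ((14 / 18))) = 84260.94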